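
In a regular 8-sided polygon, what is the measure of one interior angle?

Each interior angle of a regular n-gon is (n - 2) * 180 / n.
For n = 8: (8 - 2) * 180 / 8 = 1080/8 = 135 degrees.

135 degrees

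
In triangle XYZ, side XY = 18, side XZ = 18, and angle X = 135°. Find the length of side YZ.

By the law of cosines: YZ^2 = XY^2 + XZ^2 - 2*XY*XZ*cos(X)
YZ^2 = 18^2 + 18^2 - 2*18*18*cos(135°)
YZ^2 = 324 + 324 - 648*(-sqrt(2)/2)
YZ^2 = 324*sqrt(2) + 648
YZ = 18*sqrt(sqrt(2) + 2)

18*sqrt(sqrt(2) + 2)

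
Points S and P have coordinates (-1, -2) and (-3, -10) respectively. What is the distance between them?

d = sqrt((-2)^2 + (-8)^2) = sqrt(68) = 2*sqrt(17)

2*sqrt(17)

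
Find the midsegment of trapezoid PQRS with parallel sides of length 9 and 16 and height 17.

The midsegment (median) of a trapezoid connects the midpoints of the non-parallel sides.
Its length is the average of the two bases: (9 + 16) / 2 = 25/2.

25/2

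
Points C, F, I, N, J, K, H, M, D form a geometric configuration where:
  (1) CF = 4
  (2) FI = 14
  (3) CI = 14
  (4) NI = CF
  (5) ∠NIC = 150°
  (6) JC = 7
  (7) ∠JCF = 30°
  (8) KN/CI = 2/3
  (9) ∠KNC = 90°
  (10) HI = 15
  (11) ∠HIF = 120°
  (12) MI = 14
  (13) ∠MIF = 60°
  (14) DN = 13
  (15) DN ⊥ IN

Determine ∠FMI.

Step 1: By the law of cosines on triangle MIF: MF² = 14² + 14² − 2·14·14·cos(60°) = 196, so MF = 14.
Step 2: By the inverse law of cosines on triangle FMI: cos(∠FMI) = (14² + 14² − 14²) / (2·14·14) = 196/392 = 0.5, so ∠FMI = 60°.

Therefore, the measure of angle ∠FMI = 60°.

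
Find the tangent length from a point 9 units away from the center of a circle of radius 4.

Let T be the point of tangency. Then OT ⊥ AT (radius ⊥ tangent).
In right triangle OTA: OA² = OT² + AT²
9² = 4² + AT²
AT² = 65, AT = sqrt(65)

sqrt(65)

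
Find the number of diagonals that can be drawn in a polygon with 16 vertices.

The number of diagonals in an n-gon is n(n - 3)/2.
For n = 16: 16(16 - 3)/2 = 16 × 13 / 2 = 104.

104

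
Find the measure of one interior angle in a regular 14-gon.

Each interior angle of a regular n-gon is (n - 2) * 180 / n.
For n = 14: (14 - 2) * 180 / 14 = 2160/14 = 1080/7 degrees.

1080/7 degrees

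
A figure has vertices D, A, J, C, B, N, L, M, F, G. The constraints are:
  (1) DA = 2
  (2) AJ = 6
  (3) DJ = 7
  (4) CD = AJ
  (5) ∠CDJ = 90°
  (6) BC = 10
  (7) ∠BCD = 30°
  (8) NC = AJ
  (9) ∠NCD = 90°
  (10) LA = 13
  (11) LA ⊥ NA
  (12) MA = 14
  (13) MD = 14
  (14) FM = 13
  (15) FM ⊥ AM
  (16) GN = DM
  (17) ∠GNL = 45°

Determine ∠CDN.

From the given relations: CD = AJ = 6; NC = AJ = 6.
Step 1: By the law of cosines on triangle DCN: DN² = 6² + 6² − 2·6·6·cos(90°) = 72, so DN = 6·√2.
Step 2: By the inverse law of cosines on triangle CDN: cos(∠CDN) = (6² + (6·√2)² − 6²) / (2·6·6·√2) = 72/101.82 = 0.7071, so ∠CDN = 45°.

Therefore, the measure of angle ∠CDN = 45°.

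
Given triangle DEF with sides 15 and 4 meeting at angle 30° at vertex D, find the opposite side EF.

When two sides and the included angle are known, the law of cosines gives the third side.
c^2 = a^2 + b^2 - 2ab cos(C) generalizes the Pythagorean theorem to non-right triangles.
Here: EF^2 = 225 + 16 - 120*(sqrt(3)/2) = 241 - 60*sqrt(3)
EF = sqrt(241 - 60*sqrt(3))

sqrt(241 - 60*sqrt(3))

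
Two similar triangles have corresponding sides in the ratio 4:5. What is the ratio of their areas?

Area scales with the square of linear dimensions. If every length is multiplied by 4/5, then the area is multiplied by (4/5)^2 = 16/25.
The area ratio is 16:25.

16:25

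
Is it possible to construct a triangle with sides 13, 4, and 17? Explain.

No.
The triangle inequality is violated: 13 + 4 = 17 ≤ 17.
These lengths cannot form a triangle.

No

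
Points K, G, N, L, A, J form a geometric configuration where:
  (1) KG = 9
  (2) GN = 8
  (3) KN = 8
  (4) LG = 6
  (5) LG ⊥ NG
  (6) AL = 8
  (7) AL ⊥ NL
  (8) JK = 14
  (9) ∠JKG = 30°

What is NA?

Step 1: By the law of cosines on triangle LGN: LN² = 6² + 8² − 2·6·8·cos(90°) = 100, so LN = 10.
Step 2: By the law of cosines on triangle NLA: NA² = 10² + 8² − 2·10·8·cos(90°) = 164, so NA = 2·√41.

Therefore, the length of NA = 2·√41.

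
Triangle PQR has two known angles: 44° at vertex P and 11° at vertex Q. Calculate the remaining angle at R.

Let angle R = x. Then 44 + 11 + x = 180.
x = 180 - 55 = 125 degrees.

125 degrees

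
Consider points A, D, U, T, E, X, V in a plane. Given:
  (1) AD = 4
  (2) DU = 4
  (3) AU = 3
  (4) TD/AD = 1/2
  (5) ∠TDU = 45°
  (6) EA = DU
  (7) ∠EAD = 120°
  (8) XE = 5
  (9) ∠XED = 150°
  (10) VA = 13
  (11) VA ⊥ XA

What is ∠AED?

From the given relations: EA = DU = 4.
Step 1: By the law of cosines on triangle EAD: ED² = 4² + 4² − 2·4·4·cos(120°) = 48, so ED = 4·√3.
Step 2: By the inverse law of cosines on triangle AED: cos(∠AED) = (4² + (4·√3)² − 4²) / (2·4·4·√3) = 48/55.43 = 0.866, so ∠AED = 30°.

Therefore, the measure of angle ∠AED = 30°.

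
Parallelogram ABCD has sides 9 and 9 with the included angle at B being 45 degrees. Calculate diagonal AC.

Using the law of cosines:
d^2 = 9^2 + 9^2 - 2(9)(9)cos(45 degrees)
d^2 = 81 + 81 - 162*sqrt(2)/2
d^2 = 162 - 81*sqrt(2)
d = 9*sqrt(2 - sqrt(2))

9*sqrt(2 - sqrt(2))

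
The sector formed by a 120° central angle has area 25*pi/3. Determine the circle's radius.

Sector area A = πr² × θ/360, so r² = 360A / (πθ).
r² = 360 × 25*pi/3 / (π × 120)
r² = 25
r = 5

5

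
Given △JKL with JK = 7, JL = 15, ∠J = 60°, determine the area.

Area = (1/2) * JK * JL * sin(J)
Area = (1/2) * 7 * 15 * sin(60°)
Area = (1/2) * 7 * 15 * sqrt(3)/2
Area = 105*sqrt(3)/4

105*sqrt(3)/4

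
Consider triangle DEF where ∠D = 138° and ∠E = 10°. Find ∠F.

angle F = 180 - 138 - 10 = 32 degrees.

32 degrees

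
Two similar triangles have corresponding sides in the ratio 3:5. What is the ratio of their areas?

Area scales with the square of linear dimensions. If every length is multiplied by 3/5, then the area is multiplied by (3/5)^2 = 9/25.
The area ratio is 9:25.

9:25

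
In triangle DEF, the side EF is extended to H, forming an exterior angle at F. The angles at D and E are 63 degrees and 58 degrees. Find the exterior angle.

The interior angle at F is 180 - 63 - 58 = 59 degrees.
The exterior angle and interior angle at F are supplementary:
Exterior angle = 180 - 59 = 121 degrees.

121 degrees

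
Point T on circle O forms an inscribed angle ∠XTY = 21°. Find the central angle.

By the inscribed angle theorem, the central angle is twice the inscribed angle.
Central angle = 2 × 21° = 42°

42°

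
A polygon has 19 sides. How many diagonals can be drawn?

Total line segments between 19 vertices = C(19,2) = 171.
Subtract the 19 sides: 171 - 19 = 152 diagonals.

152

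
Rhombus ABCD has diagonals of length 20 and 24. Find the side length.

Half-diagonals are 10 and 12. side = sqrt(10^2 + 12^2) = sqrt(244) = 2*sqrt(61)

2*sqrt(61)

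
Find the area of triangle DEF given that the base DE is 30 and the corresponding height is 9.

A triangle's area is half the area of a rectangle with the same base and height.
Area = (1/2) * 30 * 9 = 135.

135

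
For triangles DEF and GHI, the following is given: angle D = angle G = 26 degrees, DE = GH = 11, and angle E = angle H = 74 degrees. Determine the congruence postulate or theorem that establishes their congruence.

The given information provides:
angle D = angle G = 26 degrees, DE = GH = 11, and angle E = angle H = 74 degrees
This matches the ASA congruence theorem.
Two pairs of corresponding angles and the included side are equal (Angle-Side-Angle).

ASA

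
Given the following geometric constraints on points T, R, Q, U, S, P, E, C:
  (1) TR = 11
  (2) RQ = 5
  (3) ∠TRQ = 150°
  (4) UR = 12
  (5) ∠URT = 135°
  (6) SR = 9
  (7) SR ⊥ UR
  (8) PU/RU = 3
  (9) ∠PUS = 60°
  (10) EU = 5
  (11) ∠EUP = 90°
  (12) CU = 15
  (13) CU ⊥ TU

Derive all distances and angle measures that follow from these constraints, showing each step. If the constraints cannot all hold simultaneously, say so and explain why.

The constraints are consistent.

From the given relations:
  PU = 3·RU = 3·12 = 36

Step 1: From TR = 11, RQ = 5, and ∠TRQ = 150°, by the law of cosines:
  TQ² = TR² + RQ² - 2·TR·RQ·cos(150°) = 121 + 25 + 95.26 = 241.3
  TQ ≈ 15.53

Step 2: From TR = 11, RU = 12, and ∠TRU = 135°, by the law of cosines:
  TU² = TR² + RU² - 2·TR·RU·cos(135°) = 121 + 144 + 186.7 = 451.7
  TU ≈ 21.25

Step 3: From UR = 12, RS = 9, and ∠URS = 90°, by the law of cosines:
  US² = UR² + RS² - 2·UR·RS·cos(90°) = 144 + 81 - 0 = 225
  US = 15

Step 4: From PU = 36, UE = 5, and ∠PUE = 90°, by the law of cosines:
  PE² = PU² + UE² - 2·PU·UE·cos(90°) = 1296 + 25 - 0 = 1321
  PE ≈ 36.35

Step 5: From TU = 21.25, UC = 15, and ∠TUC = 90°, by the law of cosines:
  TC² = TU² + UC² - 2·TU·UC·cos(90°) = 451.7 + 225 - 0 = 676.7
  TC ≈ 26.01

Step 6: From SU = 15, UP = 36, and ∠SUP = 60°, by the law of cosines:
  SP² = SU² + UP² - 2·SU·UP·cos(60°) = 225 + 1296 - 540 = 981
  SP = 3·√109

Step 7: From TQ = 15.53, TR = 11, QR = 5, by the inverse law of cosines:
  cos(∠QTR) = (TQ² + TR² - QR²) / (2·TQ·TR)
  ∠QTR = 9.26°

Step 8: From TR = 11, TU = 21.25, RU = 12, by the inverse law of cosines:
  cos(∠RTU) = (TR² + TU² - RU²) / (2·TR·TU)
  ∠RTU = 23.53°

Step 9: From QR = 5, QT = 15.53, RT = 11, by the inverse law of cosines:
  cos(∠RQT) = (QR² + QT² - RT²) / (2·QR·QT)
  ∠RQT = 20.74°

Step 10: From UR = 12, US = 15, RS = 9, by the inverse law of cosines:
  cos(∠RUS) = (UR² + US² - RS²) / (2·UR·US)
  ∠RUS = 36.87°

Step 11: From UR = 12, UT = 21.25, RT = 11, by the inverse law of cosines:
  cos(∠RUT) = (UR² + UT² - RT²) / (2·UR·UT)
  ∠RUT = 21.47°

Step 12: From SR = 9, SU = 15, RU = 12, by the inverse law of cosines:
  cos(∠RSU) = (SR² + SU² - RU²) / (2·SR·SU)
  ∠RSU = 53.13°

Step 13: From PE = 36.35, PU = 36, EU = 5, by the inverse law of cosines:
  cos(∠EPU) = (PE² + PU² - EU²) / (2·PE·PU)
  ∠EPU = 7.91°

Step 14: From EP = 36.35, EU = 5, PU = 36, by the inverse law of cosines:
  cos(∠PEU) = (EP² + EU² - PU²) / (2·EP·EU)
  ∠PEU = 82.09°

Step 15: From TC = 26.01, TU = 21.25, CU = 15, by the inverse law of cosines:
  cos(∠CTU) = (TC² + TU² - CU²) / (2·TC·TU)
  ∠CTU = 35.21°

Step 16: From SP = 3·√109, SU = 15, PU = 36, by the inverse law of cosines:
  cos(∠PSU) = (SP² + SU² - PU²) / (2·SP·SU)
  ∠PSU = 95.5°

Step 17: From PS = 3·√109, PU = 36, SU = 15, by the inverse law of cosines:
  cos(∠SPU) = (PS² + PU² - SU²) / (2·PS·PU)
  ∠SPU = 24.5°

Step 18: From CT = 26.01, CU = 15, TU = 21.25, by the inverse law of cosines:
  cos(∠TCU) = (CT² + CU² - TU²) / (2·CT·CU)
  ∠TCU = 54.79°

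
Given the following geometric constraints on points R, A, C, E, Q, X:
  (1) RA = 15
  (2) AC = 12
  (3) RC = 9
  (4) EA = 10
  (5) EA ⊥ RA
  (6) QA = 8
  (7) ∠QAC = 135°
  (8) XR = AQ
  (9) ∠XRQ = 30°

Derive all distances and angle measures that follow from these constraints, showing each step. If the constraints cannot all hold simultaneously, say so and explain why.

The constraints are consistent.

From the given relations:
  XR = AQ = 8

Step 1: From RA = 15, AE = 10, and ∠RAE = 90°, by the law of cosines:
  RE² = RA² + AE² - 2·RA·AE·cos(90°) = 225 + 100 - 0 = 325
  RE = 5·√13

Step 2: From CA = 12, AQ = 8, and ∠CAQ = 135°, by the law of cosines:
  CQ² = CA² + AQ² - 2·CA·AQ·cos(135°) = 144 + 64 + 135.8 = 343.8
  CQ ≈ 18.54

Step 3: From RA = 15, RC = 9, AC = 12, by the inverse law of cosines:
  cos(∠ARC) = (RA² + RC² - AC²) / (2·RA·RC)
  ∠ARC = 53.13°

Step 4: From AC = 12, AR = 15, CR = 9, by the inverse law of cosines:
  cos(∠CAR) = (AC² + AR² - CR²) / (2·AC·AR)
  ∠CAR = 36.87°

Step 5: From CA = 12, CR = 9, AR = 15, by the inverse law of cosines:
  cos(∠ACR) = (CA² + CR² - AR²) / (2·CA·CR)
  ∠ACR = 90°

Step 6: From RA = 15, RE = 5·√13, AE = 10, by the inverse law of cosines:
  cos(∠ARE) = (RA² + RE² - AE²) / (2·RA·RE)
  ∠ARE = 33.69°

Step 7: From CA = 12, CQ = 18.54, AQ = 8, by the inverse law of cosines:
  cos(∠ACQ) = (CA² + CQ² - AQ²) / (2·CA·CQ)
  ∠ACQ = 17.76°

Step 8: From EA = 10, ER = 5·√13, AR = 15, by the inverse law of cosines:
  cos(∠AER) = (EA² + ER² - AR²) / (2·EA·ER)
  ∠AER = 56.31°

Step 9: From QA = 8, QC = 18.54, AC = 12, by the inverse law of cosines:
  cos(∠AQC) = (QA² + QC² - AC²) / (2·QA·QC)
  ∠AQC = 27.24°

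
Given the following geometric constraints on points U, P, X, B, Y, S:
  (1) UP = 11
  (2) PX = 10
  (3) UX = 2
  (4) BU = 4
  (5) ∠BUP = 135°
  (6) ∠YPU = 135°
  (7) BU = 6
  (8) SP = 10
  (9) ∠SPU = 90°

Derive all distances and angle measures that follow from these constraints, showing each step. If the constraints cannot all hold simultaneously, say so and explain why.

These constraints are not satisfiable: (4) BU = 4 and (7) BU = 6 assign two different lengths to the same segment. No planar figure meets all of them, so nothing further can be derived.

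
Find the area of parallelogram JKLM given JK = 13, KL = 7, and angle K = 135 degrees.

Area = a * b * sin(theta)
Area = 13 * 7 * sin(135 degrees)
Area = 91 * sqrt(2)/2
Area = 91*sqrt(2)/2

91*sqrt(2)/2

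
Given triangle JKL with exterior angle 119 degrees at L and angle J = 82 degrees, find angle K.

The exterior angle theorem states that an exterior angle equals the sum of the two non-adjacent interior angles.
So 119 = 82 + angle K, which gives angle K = 119 - 82 = 37 degrees.

37 degrees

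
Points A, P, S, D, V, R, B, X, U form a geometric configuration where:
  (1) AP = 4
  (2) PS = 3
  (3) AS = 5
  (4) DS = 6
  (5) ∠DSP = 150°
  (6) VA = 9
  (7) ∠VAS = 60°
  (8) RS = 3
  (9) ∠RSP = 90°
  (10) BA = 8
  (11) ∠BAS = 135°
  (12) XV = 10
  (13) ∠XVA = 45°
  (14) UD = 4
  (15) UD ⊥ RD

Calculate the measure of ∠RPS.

Step 1: By the law of cosines on triangle PSR: PR² = 3² + 3² − 2·3·3·cos(90°) = 18, so PR = 3·√2.
Step 2: By the inverse law of cosines on triangle RPS: cos(∠RPS) = ((3·√2)² + 3² − 3²) / (2·3·√2·3) = 18/25.46 = 0.7071, so ∠RPS = 45°.

Therefore, the measure of angle ∠RPS = 45°.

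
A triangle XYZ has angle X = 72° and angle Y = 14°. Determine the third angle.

By the triangle angle sum property, the three interior angles of any triangle add up to 180°.
We know angle X = 72° and angle Y = 14°, so their sum is 86°.
Therefore angle Z = 180° - 86° = 94°.

94 degrees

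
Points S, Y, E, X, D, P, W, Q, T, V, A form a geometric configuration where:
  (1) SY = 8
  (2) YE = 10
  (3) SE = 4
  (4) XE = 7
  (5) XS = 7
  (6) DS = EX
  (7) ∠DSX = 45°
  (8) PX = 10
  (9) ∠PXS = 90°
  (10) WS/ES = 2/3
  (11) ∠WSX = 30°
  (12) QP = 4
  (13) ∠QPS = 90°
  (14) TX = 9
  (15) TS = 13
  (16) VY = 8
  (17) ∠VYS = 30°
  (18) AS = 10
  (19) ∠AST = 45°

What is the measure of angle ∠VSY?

Step 1: By the law of cosines on triangle SYV: SV² = 8² + 8² − 2·8·8·cos(30°) = 17.15, so SV ≈ 4.14.
Step 2: By the inverse law of cosines on triangle VSY: cos(∠VSY) = (4.14² + 8² − 8²) / (2·4.14·8) = 17.15/66.26 = 0.2588, so ∠VSY = 75°.

Therefore, the measure of angle ∠VSY = 75°.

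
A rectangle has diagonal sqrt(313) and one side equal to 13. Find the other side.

Using the Pythagorean theorem: d^2 = a^2 + b^2
b^2 = d^2 - a^2
b^2 = 313 - 169
b^2 = 144
b = sqrt(144) = 12

12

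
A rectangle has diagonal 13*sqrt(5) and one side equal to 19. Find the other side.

b = sqrt(d^2 - a^2) = sqrt(845 - 361) = sqrt(484) = 22

22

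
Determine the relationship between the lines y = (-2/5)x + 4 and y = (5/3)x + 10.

Slope of line 1: m1 = -2/5
Slope of line 2: m2 = 5/3
m1 != m2 and m1*m2 = -2/3 != -1. Neither.

Neither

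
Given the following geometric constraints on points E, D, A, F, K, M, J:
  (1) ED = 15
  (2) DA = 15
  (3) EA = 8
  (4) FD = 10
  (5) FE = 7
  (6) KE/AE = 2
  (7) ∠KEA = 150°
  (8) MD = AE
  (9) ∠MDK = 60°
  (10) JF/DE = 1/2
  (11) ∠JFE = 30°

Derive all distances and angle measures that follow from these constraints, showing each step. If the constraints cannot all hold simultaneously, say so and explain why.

The constraints are consistent.

From the given relations:
  KE = 2·AE = 2·8 = 16
  MD = AE = 8
  JF = 1/2·DE = 1/2·15 ≈ 7.5

Step 1: From EF = 7, FJ = 7.5, and ∠EFJ = 30°, by the law of cosines:
  EJ² = EF² + FJ² - 2·EF·FJ·cos(30°) = 49 + 56.25 - 90.93 = 14.32
  EJ ≈ 3.78

Step 2: From AE = 8, EK = 16, and ∠AEK = 150°, by the law of cosines:
  AK² = AE² + EK² - 2·AE·EK·cos(150°) = 64 + 256 + 221.7 = 541.7
  AK ≈ 23.27

Step 3: From EA = 8, ED = 15, AD = 15, by the inverse law of cosines:
  cos(∠AED) = (EA² + ED² - AD²) / (2·EA·ED)
  ∠AED = 74.53°

Step 4: From ED = 15, EF = 7, DF = 10, by the inverse law of cosines:
  cos(∠DEF) = (ED² + EF² - DF²) / (2·ED·EF)
  ∠DEF = 34.05°

Step 5: From DA = 15, DE = 15, AE = 8, by the inverse law of cosines:
  cos(∠ADE) = (DA² + DE² - AE²) / (2·DA·DE)
  ∠ADE = 30.93°

Step 6: From DE = 15, DF = 10, EF = 7, by the inverse law of cosines:
  cos(∠EDF) = (DE² + DF² - EF²) / (2·DE·DF)
  ∠EDF = 23.07°

Step 7: From AD = 15, AE = 8, DE = 15, by the inverse law of cosines:
  cos(∠DAE) = (AD² + AE² - DE²) / (2·AD·AE)
  ∠DAE = 74.53°

Step 8: From FD = 10, FE = 7, DE = 15, by the inverse law of cosines:
  cos(∠DFE) = (FD² + FE² - DE²) / (2·FD·FE)
  ∠DFE = 122.88°

Step 9: From EF = 7, EJ = 3.78, FJ = 7.5, by the inverse law of cosines:
  cos(∠FEJ) = (EF² + EJ² - FJ²) / (2·EF·EJ)
  ∠FEJ = 82.33°

Step 10: From AE = 8, AK = 23.27, EK = 16, by the inverse law of cosines:
  cos(∠EAK) = (AE² + AK² - EK²) / (2·AE·AK)
  ∠EAK = 20.1°

Step 11: From KA = 23.27, KE = 16, AE = 8, by the inverse law of cosines:
  cos(∠AKE) = (KA² + KE² - AE²) / (2·KA·KE)
  ∠AKE = 9.9°

Step 12: From JE = 3.78, JF = 7.5, EF = 7, by the inverse law of cosines:
  cos(∠EJF) = (JE² + JF² - EF²) / (2·JE·JF)
  ∠EJF = 67.67°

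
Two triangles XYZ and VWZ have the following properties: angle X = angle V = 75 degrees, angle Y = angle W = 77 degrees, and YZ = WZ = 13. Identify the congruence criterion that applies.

The given information matches AAS: Two pairs of corresponding angles and a non-included side are equal (Angle-Angle-Side).

AAS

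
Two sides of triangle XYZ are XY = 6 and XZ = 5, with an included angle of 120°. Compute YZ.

When two sides and the included angle are known, the law of cosines gives the third side.
c^2 = a^2 + b^2 - 2ab cos(C) generalizes the Pythagorean theorem to non-right triangles.
Here: YZ^2 = 36 + 25 - 60*(-1/2) = 91
YZ = sqrt(91)

sqrt(91)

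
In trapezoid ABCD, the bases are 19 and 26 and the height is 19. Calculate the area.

Area = (19 + 26) * 19 / 2 = 855 / 2 = 855/2

855/2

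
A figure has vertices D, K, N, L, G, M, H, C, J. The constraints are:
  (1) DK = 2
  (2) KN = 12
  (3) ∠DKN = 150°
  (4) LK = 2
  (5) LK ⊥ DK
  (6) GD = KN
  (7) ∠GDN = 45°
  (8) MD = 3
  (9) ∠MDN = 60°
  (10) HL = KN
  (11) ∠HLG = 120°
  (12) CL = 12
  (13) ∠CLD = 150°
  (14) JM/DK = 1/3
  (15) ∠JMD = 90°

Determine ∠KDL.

Step 1: By the law of cosines on triangle DKL: DL² = 2² + 2² − 2·2·2·cos(90°) = 8, so DL = 2·√2.
Step 2: By the inverse law of cosines on triangle KDL: cos(∠KDL) = (2² + (2·√2)² − 2²) / (2·2·2·√2) = 8/11.31 = 0.7071, so ∠KDL = 45°.

Therefore, the measure of angle ∠KDL = 45°.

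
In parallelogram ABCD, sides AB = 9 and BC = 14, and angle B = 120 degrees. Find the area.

Area = 9 * 14 * sin(120°) = 126 * sqrt(3)/2 = 63*sqrt(3)

63*sqrt(3)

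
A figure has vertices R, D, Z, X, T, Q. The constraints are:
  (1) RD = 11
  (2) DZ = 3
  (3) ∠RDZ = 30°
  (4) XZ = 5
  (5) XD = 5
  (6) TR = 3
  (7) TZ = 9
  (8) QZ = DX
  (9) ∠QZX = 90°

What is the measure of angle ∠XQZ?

From the given relations: QZ = DX = 5.
Step 1: By the law of cosines on triangle QZX: QX² = 5² + 5² − 2·5·5·cos(90°) = 50, so QX = 5·√2.
Step 2: By the inverse law of cosines on triangle XQZ: cos(∠XQZ) = ((5·√2)² + 5² − 5²) / (2·5·√2·5) = 50/70.71 = 0.7071, so ∠XQZ = 45°.

Therefore, the measure of angle ∠XQZ = 45°.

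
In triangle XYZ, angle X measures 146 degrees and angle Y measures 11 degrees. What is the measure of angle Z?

By the triangle angle sum property, the three interior angles of any triangle add up to 180°.
We know angle X = 146° and angle Y = 11°, so their sum is 157°.
Therefore angle Z = 180° - 157° = 23°.

23 degrees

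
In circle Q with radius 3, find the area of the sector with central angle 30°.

The full circle has area πr² = π(3)² = 9*pi.
The sector covers 30° out of 360°, a fraction of 1/12.
Sector area = 9*pi × 1/12 = 3*pi/4.

3*pi/4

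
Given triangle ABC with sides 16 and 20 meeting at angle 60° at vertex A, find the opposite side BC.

Law of cosines: BC^2 = 16^2 + 20^2 - 2(16)(20)cos(60°) = 336, so BC = 4*sqrt(21).

4*sqrt(21)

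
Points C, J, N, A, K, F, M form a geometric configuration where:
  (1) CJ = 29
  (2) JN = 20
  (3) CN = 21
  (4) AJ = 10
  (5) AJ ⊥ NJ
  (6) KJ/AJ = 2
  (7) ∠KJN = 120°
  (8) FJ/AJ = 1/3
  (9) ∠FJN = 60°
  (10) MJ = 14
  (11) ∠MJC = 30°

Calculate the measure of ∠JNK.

From the given relations: KJ = 2·AJ = 2·10 = 20.
Step 1: By the law of cosines on triangle NJK: NK² = 20² + 20² − 2·20·20·cos(120°) = 1200, so NK = 20·√3.
Step 2: By the inverse law of cosines on triangle JNK: cos(∠JNK) = (20² + (20·√3)² − 20²) / (2·20·20·√3) = 1200/1385.64 = 0.866, so ∠JNK = 30°.

Therefore, the measure of angle ∠JNK = 30°.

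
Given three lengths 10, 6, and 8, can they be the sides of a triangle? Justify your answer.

Sort the sides: 6, 8, 10.
It suffices to check that the sum of the two smallest exceeds the largest:
6 + 8 = 14 > 10. ✓
Yes, a valid triangle can be formed.

Yes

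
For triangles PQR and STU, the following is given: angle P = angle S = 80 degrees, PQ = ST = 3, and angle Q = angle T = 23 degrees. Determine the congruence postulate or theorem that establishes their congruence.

The given information provides:
angle P = angle S = 80 degrees, PQ = ST = 3, and angle Q = angle T = 23 degrees
This matches the ASA congruence theorem.
Two pairs of corresponding angles and the included side are equal (Angle-Side-Angle).

ASA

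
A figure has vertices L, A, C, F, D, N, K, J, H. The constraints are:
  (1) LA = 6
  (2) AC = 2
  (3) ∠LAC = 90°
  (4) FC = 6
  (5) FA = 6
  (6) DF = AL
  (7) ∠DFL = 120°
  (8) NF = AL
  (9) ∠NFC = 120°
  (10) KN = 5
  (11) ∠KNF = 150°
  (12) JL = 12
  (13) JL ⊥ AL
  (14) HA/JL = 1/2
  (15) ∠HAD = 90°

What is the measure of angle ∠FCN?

From the given relations: NF = AL = 6.
Step 1: By the law of cosines on triangle CFN: CN² = 6² + 6² − 2·6·6·cos(120°) = 108, so CN = 6·√3.
Step 2: By the inverse law of cosines on triangle FCN: cos(∠FCN) = (6² + (6·√3)² − 6²) / (2·6·6·√3) = 108/124.71 = 0.866, so ∠FCN = 30°.

Therefore, the measure of angle ∠FCN = 30°.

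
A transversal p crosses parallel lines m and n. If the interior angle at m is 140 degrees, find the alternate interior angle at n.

Alternate interior angles formed by parallel lines and a transversal are equal.
The given angle is 140 degrees.
The alternate interior angle = 140 degrees.

140 degrees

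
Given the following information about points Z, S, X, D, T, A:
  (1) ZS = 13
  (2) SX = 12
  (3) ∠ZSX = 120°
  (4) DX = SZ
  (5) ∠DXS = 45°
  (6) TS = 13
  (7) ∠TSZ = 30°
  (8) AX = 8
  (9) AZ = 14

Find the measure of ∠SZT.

Step 1: By the law of cosines on triangle ZST: ZT² = 13² + 13² − 2·13·13·cos(30°) = 45.28, so ZT ≈ 6.73.
Step 2: By the inverse law of cosines on triangle SZT: cos(∠SZT) = (13² + 6.73² − 13²) / (2·13·6.73) = 45.28/174.96 = 0.2588, so ∠SZT = 75°.

Therefore, the measure of angle ∠SZT = 75°.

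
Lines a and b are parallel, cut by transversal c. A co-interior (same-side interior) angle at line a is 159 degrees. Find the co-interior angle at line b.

Co-interior angles (same-side interior) formed by parallel lines and a transversal are supplementary (sum to 180 degrees).
The given angle is 159 degrees.
The co-interior angle = 180 - 159 = 21 degrees.

21 degrees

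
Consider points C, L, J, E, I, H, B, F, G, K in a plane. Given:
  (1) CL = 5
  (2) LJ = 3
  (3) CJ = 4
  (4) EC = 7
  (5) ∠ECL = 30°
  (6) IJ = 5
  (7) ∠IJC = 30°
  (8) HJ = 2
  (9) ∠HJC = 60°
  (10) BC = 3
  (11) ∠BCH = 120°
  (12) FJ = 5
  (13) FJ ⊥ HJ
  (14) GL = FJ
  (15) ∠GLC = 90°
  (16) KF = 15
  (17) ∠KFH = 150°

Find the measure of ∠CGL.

From the given relations: GL = FJ = 5.
Step 1: By the law of cosines on triangle GLC: GC² = 5² + 5² − 2·5·5·cos(90°) = 50, so GC = 5·√2.
Step 2: By the inverse law of cosines on triangle CGL: cos(∠CGL) = ((5·√2)² + 5² − 5²) / (2·5·√2·5) = 50/70.71 = 0.7071, so ∠CGL = 45°.

Therefore, the measure of angle ∠CGL = 45°.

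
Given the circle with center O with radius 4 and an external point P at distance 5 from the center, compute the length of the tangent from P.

The tangent, radius, and line from the external point to the center form a right triangle.
The right angle is where the tangent meets the radius.
By the Pythagorean theorem: tangent² + 4² = 5²
tangent² = 25 - 16 = 9
tangent = 3

3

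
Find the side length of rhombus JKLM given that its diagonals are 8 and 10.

In a rhombus, the diagonals bisect each other perpendicularly, creating four congruent right triangles.
Each triangle has legs 4 (half of 8) and 5 (half of 10).
The hypotenuse of each right triangle is a side of the rhombus:
side = sqrt(4^2 + 5^2) = sqrt(41)

sqrt(41)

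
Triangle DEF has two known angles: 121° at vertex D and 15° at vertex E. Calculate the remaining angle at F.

By the triangle angle sum property, the three interior angles of any triangle add up to 180°.
We know angle D = 121° and angle E = 15°, so their sum is 136°.
Therefore angle F = 180° - 136° = 44°.

44 degrees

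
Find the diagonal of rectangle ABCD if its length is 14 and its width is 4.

Using the Pythagorean theorem:
d² = 14² + 4² = 196 + 16 = 212
d = sqrt(212) = 2*sqrt(53)

2*sqrt(53)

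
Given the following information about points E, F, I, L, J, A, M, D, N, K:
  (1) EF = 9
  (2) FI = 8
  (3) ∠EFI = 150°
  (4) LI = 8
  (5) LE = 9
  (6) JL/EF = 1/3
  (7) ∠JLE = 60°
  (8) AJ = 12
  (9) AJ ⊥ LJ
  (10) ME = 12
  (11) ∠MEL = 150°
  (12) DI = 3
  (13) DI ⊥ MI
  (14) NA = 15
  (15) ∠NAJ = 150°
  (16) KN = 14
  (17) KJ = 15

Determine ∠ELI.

Step 1: By the law of cosines on triangle EFI: EI² = 9² + 8² − 2·9·8·cos(150°) = 269.71, so EI ≈ 16.42.
Step 2: By the inverse law of cosines on triangle ELI: cos(∠ELI) = (9² + 8² − 16.42²) / (2·9·8) = -124.71/144 = -0.866, so ∠ELI = 150°.

Therefore, the measure of angle ∠ELI = 150°.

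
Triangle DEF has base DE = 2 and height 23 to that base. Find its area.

A triangle's area is half the area of a rectangle with the same base and height.
Area = (1/2) * 2 * 23 = 23.

23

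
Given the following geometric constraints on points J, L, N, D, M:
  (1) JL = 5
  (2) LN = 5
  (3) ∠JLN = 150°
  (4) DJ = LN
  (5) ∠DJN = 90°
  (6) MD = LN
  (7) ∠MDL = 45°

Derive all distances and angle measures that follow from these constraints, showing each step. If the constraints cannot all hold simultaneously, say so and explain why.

The constraints are consistent.

From the given relations:
  DJ = LN = 5
  MD = LN = 5

Step 1: From JL = 5, LN = 5, and ∠JLN = 150°, by the law of cosines:
  JN² = JL² + LN² - 2·JL·LN·cos(150°) = 25 + 25 + 43.3 = 93.3
  JN ≈ 9.66

Step 2: From NJ = 9.66, JD = 5, and ∠NJD = 90°, by the law of cosines:
  ND² = NJ² + JD² - 2·NJ·JD·cos(90°) = 93.3 + 25 - 0 = 118.3
  ND ≈ 10.88

Step 3: From JL = 5, JN = 9.66, LN = 5, by the inverse law of cosines:
  cos(∠LJN) = (JL² + JN² - LN²) / (2·JL·JN)
  ∠LJN = 15°

Step 4: From NJ = 9.66, NL = 5, JL = 5, by the inverse law of cosines:
  cos(∠JNL) = (NJ² + NL² - JL²) / (2·NJ·NL)
  ∠JNL = 15°

Step 5: From ND = 10.88, NJ = 9.66, DJ = 5, by the inverse law of cosines:
  cos(∠DNJ) = (ND² + NJ² - DJ²) / (2·ND·NJ)
  ∠DNJ = 27.37°

Step 6: From DJ = 5, DN = 10.88, JN = 9.66, by the inverse law of cosines:
  cos(∠JDN) = (DJ² + DN² - JN²) / (2·DJ·DN)
  ∠JDN = 62.63°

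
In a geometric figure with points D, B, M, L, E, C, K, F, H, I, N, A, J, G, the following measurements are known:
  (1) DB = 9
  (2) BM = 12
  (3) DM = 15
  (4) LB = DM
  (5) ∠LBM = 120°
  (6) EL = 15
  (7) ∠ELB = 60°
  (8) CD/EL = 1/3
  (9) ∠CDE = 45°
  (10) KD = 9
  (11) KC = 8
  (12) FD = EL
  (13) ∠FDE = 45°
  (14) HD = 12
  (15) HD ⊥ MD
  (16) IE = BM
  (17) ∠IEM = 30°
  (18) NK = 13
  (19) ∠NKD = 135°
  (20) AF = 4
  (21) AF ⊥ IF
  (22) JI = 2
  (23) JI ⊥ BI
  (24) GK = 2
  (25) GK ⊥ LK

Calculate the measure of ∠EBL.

From the given relations: LB = DM = 15.
Step 1: By the law of cosines on triangle BLE: BE² = 15² + 15² − 2·15·15·cos(60°) = 225, so BE = 15.
Step 2: By the inverse law of cosines on triangle EBL: cos(∠EBL) = (15² + 15² − 15²) / (2·15·15) = 225/450 = 0.5, so ∠EBL = 60°.

Therefore, the measure of angle ∠EBL = 60°.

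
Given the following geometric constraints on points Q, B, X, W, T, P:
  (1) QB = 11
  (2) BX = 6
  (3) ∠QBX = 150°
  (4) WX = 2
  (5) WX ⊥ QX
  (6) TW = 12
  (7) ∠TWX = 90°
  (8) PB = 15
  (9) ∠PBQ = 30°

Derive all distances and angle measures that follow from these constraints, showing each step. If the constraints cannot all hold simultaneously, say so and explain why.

The constraints are consistent.

Step 1: From QB = 11, BX = 6, and ∠QBX = 150°, by the law of cosines:
  QX² = QB² + BX² - 2·QB·BX·cos(150°) = 121 + 36 + 114.3 = 271.3
  QX ≈ 16.47

Step 2: From QB = 11, BP = 15, and ∠QBP = 30°, by the law of cosines:
  QP² = QB² + BP² - 2·QB·BP·cos(30°) = 121 + 225 - 285.8 = 60.21
  QP ≈ 7.76

Step 3: From XW = 2, WT = 12, and ∠XWT = 90°, by the law of cosines:
  XT² = XW² + WT² - 2·XW·WT·cos(90°) = 4 + 144 - 0 = 148
  XT = 2·√37

Step 4: From QX = 16.47, XW = 2, and ∠QXW = 90°, by the law of cosines:
  QW² = QX² + XW² - 2·QX·XW·cos(90°) = 271.3 + 4 - 0 = 275.3
  QW ≈ 16.59

Step 5: From QB = 11, QP = 7.76, BP = 15, by the inverse law of cosines:
  cos(∠BQP) = (QB² + QP² - BP²) / (2·QB·QP)
  ∠BQP = 104.86°

Step 6: From QB = 11, QX = 16.47, BX = 6, by the inverse law of cosines:
  cos(∠BQX) = (QB² + QX² - BX²) / (2·QB·QX)
  ∠BQX = 10.49°

Step 7: From XB = 6, XQ = 16.47, BQ = 11, by the inverse law of cosines:
  cos(∠BXQ) = (XB² + XQ² - BQ²) / (2·XB·XQ)
  ∠BXQ = 19.51°

Step 8: From XT = 2·√37, XW = 2, TW = 12, by the inverse law of cosines:
  cos(∠TXW) = (XT² + XW² - TW²) / (2·XT·XW)
  ∠TXW = 80.54°

Step 9: From TW = 12, TX = 2·√37, WX = 2, by the inverse law of cosines:
  cos(∠WTX) = (TW² + TX² - WX²) / (2·TW·TX)
  ∠WTX = 9.46°

Step 10: From PB = 15, PQ = 7.76, BQ = 11, by the inverse law of cosines:
  cos(∠BPQ) = (PB² + PQ² - BQ²) / (2·PB·PQ)
  ∠BPQ = 45.14°

Step 11: From QW = 16.59, QX = 16.47, WX = 2, by the inverse law of cosines:
  cos(∠WQX) = (QW² + QX² - WX²) / (2·QW·QX)
  ∠WQX = 6.92°

Step 12: From WQ = 16.59, WX = 2, QX = 16.47, by the inverse law of cosines:
  cos(∠QWX) = (WQ² + WX² - QX²) / (2·WQ·WX)
  ∠QWX = 83.08°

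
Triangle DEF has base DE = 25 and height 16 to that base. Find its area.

Area = (1/2) * base * height
Area = (1/2) * 25 * 16
Area = 200

200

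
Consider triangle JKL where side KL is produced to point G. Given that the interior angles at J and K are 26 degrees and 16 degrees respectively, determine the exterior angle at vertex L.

The interior angle at L is 180 - 26 - 16 = 138 degrees.
The exterior angle and interior angle at L are supplementary:
Exterior angle = 180 - 138 = 42 degrees.

42 degrees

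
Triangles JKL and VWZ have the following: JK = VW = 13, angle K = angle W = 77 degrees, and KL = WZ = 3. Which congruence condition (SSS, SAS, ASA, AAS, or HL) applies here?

Consider the given information: JK = VW = 13, angle K = angle W = 77 degrees, and KL = WZ = 3
This is not ASA or AAS: ASA requires two angles and the side between them. AAS requires two angles and a non-included side.
The correct criterion is SAS. Two pairs of corresponding sides and the included angle are equal (Side-Angle-Side).

SAS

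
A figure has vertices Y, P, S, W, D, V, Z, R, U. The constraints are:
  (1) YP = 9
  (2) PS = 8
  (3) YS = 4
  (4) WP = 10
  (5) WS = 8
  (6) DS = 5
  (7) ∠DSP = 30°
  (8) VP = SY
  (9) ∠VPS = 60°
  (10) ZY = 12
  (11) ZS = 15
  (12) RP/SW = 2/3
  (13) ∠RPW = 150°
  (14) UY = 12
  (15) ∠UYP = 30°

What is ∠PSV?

From the given relations: VP = SY = 4.
Step 1: By the law of cosines on triangle SPV: SV² = 8² + 4² − 2·8·4·cos(60°) = 48, so SV = 4·√3.
Step 2: By the inverse law of cosines on triangle PSV: cos(∠PSV) = (8² + (4·√3)² − 4²) / (2·8·4·√3) = 96/110.85 = 0.866, so ∠PSV = 30°.

Therefore, the measure of angle ∠PSV = 30°.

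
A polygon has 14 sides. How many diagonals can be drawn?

Each of the 14 vertices connects to 11 non-adjacent vertices via diagonals.
Total connections = 14 × 11 = 154, but each diagonal is counted twice.
Number of diagonals = 154 / 2 = 77.

77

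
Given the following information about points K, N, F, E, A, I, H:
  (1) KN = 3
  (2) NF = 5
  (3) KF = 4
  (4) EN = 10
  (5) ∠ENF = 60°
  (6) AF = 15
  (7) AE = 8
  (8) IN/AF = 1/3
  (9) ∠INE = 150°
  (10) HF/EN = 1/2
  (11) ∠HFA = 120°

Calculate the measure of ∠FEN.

Step 1: By the law of cosines on triangle ENF: EF² = 10² + 5² − 2·10·5·cos(60°) = 75, so EF = 5·√3.
Step 2: By the inverse law of cosines on triangle FEN: cos(∠FEN) = ((5·√3)² + 10² − 5²) / (2·5·√3·10) = 150/173.21 = 0.866, so ∠FEN = 30°.

Therefore, the measure of angle ∠FEN = 30°.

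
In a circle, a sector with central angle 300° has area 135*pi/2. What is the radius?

Sector area A = πr² × θ/360, so r² = 360A / (πθ).
r² = 360 × 135*pi/2 / (π × 300)
r² = 81
r = 9

9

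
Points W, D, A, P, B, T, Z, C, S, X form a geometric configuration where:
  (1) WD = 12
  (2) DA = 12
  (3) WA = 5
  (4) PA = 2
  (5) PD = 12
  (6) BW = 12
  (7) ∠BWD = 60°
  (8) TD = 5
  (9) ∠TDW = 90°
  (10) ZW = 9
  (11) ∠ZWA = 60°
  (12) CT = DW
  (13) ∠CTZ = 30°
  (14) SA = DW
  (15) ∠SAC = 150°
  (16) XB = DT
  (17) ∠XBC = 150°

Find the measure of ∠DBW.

Step 1: By the law of cosines on triangle BWD: BD² = 12² + 12² − 2·12·12·cos(60°) = 144, so BD = 12.
Step 2: By the inverse law of cosines on triangle DBW: cos(∠DBW) = (12² + 12² − 12²) / (2·12·12) = 144/288 = 0.5, so ∠DBW = 60°.

Therefore, the measure of angle ∠DBW = 60°.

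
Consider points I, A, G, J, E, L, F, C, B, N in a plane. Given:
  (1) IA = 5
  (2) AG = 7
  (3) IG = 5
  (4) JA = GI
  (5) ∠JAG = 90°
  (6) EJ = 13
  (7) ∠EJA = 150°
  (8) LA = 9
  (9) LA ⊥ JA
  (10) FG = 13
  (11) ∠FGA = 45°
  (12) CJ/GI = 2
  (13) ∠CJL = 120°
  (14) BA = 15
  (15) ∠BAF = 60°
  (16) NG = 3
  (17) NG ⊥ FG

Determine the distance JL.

From the given relations: JA = GI = 5.
Step 1: By the law of cosines on triangle JAL: JL² = 5² + 9² − 2·5·9·cos(90°) = 106, so JL = √106.

Therefore, the length of JL = √106.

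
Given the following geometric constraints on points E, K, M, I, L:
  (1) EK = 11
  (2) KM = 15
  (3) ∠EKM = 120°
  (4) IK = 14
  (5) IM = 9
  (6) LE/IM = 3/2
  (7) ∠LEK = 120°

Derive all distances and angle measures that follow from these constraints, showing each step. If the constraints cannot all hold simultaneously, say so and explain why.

The constraints are consistent.

From the given relations:
  LE = 3/2·IM = 3/2·9 ≈ 13.5

Step 1: From EK = 11, KM = 15, and ∠EKM = 120°, by the law of cosines:
  EM² = EK² + KM² - 2·EK·KM·cos(120°) = 121 + 225 + 165 = 511
  EM ≈ 22.61

Step 2: From KE = 11, EL = 13.5, and ∠KEL = 120°, by the law of cosines:
  KL² = KE² + EL² - 2·KE·EL·cos(120°) = 121 + 182.2 + 148.5 = 451.7
  KL ≈ 21.25

Step 3: From KI = 14, KM = 15, IM = 9, by the inverse law of cosines:
  cos(∠IKM) = (KI² + KM² - IM²) / (2·KI·KM)
  ∠IKM = 35.95°

Step 4: From MI = 9, MK = 15, IK = 14, by the inverse law of cosines:
  cos(∠IMK) = (MI² + MK² - IK²) / (2·MI·MK)
  ∠IMK = 65.96°

Step 5: From IK = 14, IM = 9, KM = 15, by the inverse law of cosines:
  cos(∠KIM) = (IK² + IM² - KM²) / (2·IK·IM)
  ∠KIM = 78.09°

Step 6: From EK = 11, EM = 22.61, KM = 15, by the inverse law of cosines:
  cos(∠KEM) = (EK² + EM² - KM²) / (2·EK·EM)
  ∠KEM = 35.08°

Step 7: From KE = 11, KL = 21.25, EL = 13.5, by the inverse law of cosines:
  cos(∠EKL) = (KE² + KL² - EL²) / (2·KE·KL)
  ∠EKL = 33.37°

Step 8: From ME = 22.61, MK = 15, EK = 11, by the inverse law of cosines:
  cos(∠EMK) = (ME² + MK² - EK²) / (2·ME·MK)
  ∠EMK = 24.92°

Step 9: From LE = 13.5, LK = 21.25, EK = 11, by the inverse law of cosines:
  cos(∠ELK) = (LE² + LK² - EK²) / (2·LE·LK)
  ∠ELK = 26.63°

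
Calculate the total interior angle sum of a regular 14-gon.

The sum of interior angles of an n-sided polygon is (n - 2) * 180.
For n = 14: (14 - 2) * 180 = 12 * 180 = 2160 degrees.

2160 degrees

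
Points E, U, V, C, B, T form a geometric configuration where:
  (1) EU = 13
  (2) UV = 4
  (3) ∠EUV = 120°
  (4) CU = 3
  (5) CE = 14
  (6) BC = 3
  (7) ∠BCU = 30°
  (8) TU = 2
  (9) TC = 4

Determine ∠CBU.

Step 1: By the law of cosines on triangle BCU: BU² = 3² + 3² − 2·3·3·cos(30°) = 2.41, so BU ≈ 1.55.
Step 2: By the inverse law of cosines on triangle CBU: cos(∠CBU) = (3² + 1.55² − 3²) / (2·3·1.55) = 2.41/9.32 = 0.2588, so ∠CBU = 75°.

Therefore, the measure of angle ∠CBU = 75°.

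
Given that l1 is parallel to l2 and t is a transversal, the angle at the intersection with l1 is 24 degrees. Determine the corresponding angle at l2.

Corresponding angles formed by parallel lines and a transversal are equal.
The given angle is 24 degrees.
The corresponding angle = 24 degrees.

24 degrees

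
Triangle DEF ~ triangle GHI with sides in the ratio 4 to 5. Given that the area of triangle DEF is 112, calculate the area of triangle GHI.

The ratio of areas of similar triangles = (side ratio)^2.
Side ratio = 4:5, so area ratio = 16:25.
Area of GHI / Area of DEF = 25/16
Area of GHI = 112 * 25/16 = 175

175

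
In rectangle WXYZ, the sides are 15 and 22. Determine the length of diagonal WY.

Using the Pythagorean theorem:
d² = 15² + 22² = 225 + 484 = 709
d = sqrt(709)

sqrt(709)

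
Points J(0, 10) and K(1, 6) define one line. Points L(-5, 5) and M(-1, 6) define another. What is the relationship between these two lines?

Slope of line 1: m1 = (6 - 10)/(1 - 0) = -4/1 = -4
Slope of line 2: m2 = (6 - 5)/(-1 - -5) = 1/4 = 1/4
Two lines are perpendicular when the product of their slopes is -1 (negative reciprocals).
m1 * m2 = (-4) * (1/4) = -1, confirming perpendicularity.

Perpendicular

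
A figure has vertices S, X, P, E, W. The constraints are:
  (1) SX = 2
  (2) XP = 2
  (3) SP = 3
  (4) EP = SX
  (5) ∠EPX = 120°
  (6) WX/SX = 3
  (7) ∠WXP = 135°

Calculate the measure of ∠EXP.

From the given relations: EP = SX = 2.
Step 1: By the law of cosines on triangle XPE: XE² = 2² + 2² − 2·2·2·cos(120°) = 12, so XE = 2·√3.
Step 2: By the inverse law of cosines on triangle EXP: cos(∠EXP) = ((2·√3)² + 2² − 2²) / (2·2·√3·2) = 12/13.86 = 0.866, so ∠EXP = 30°.

Therefore, the measure of angle ∠EXP = 30°.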